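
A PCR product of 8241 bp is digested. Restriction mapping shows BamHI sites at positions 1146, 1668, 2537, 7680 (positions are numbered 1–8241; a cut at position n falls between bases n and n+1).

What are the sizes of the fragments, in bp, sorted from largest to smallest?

5143, 1146, 869, 561, 522 bp

Linear molecule, 4 cuts → 5 fragments:
  1146 − 0 = 1146 bp
  1668 − 1146 = 522 bp
  2537 − 1668 = 869 bp
  7680 − 2537 = 5143 bp
  8241 − 7680 = 561 bp
Sorted largest to smallest: 5143, 1146, 869, 561, 522 bp.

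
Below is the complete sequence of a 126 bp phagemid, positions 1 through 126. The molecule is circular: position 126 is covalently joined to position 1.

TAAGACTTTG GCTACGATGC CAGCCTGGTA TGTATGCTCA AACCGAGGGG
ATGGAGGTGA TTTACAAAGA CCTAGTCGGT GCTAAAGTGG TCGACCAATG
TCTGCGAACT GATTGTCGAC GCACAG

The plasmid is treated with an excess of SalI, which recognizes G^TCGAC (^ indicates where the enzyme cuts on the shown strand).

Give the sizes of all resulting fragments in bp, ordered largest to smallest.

101, 25 bp

SalI sites (GTCGAC) start at positions 90, 115.
SalI cuts after the first base of each site, so after positions 90, 115.
Circular molecule, 2 cuts → 2 fragments:
  91–115 → 25 bp
  116–126 then 1–90 → 11 + 90 = 101 bp
Sorted largest to smallest: 101, 25 bp.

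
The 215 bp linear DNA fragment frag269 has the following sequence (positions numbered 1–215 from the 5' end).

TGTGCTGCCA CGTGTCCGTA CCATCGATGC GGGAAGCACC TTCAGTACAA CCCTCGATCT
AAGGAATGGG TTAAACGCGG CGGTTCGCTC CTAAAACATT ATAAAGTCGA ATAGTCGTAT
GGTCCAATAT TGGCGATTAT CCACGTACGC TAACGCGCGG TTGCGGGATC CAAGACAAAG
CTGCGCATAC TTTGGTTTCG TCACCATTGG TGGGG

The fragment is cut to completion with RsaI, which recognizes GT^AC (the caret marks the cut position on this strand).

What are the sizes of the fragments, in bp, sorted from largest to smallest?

RsaI sites (GTAC) start at positions 18, 45, 145.
RsaI cuts after base 2 of each site, so after positions 19, 46, 146.
Linear molecule, 3 cuts → 4 fragments:
  1–19 → 19 bp
  20–46 → 27 bp
  47–146 → 100 bp
  147–215 → 69 bp
Sorted largest to smallest: 100, 69, 27, 19 bp.

100, 69, 27, 19 bp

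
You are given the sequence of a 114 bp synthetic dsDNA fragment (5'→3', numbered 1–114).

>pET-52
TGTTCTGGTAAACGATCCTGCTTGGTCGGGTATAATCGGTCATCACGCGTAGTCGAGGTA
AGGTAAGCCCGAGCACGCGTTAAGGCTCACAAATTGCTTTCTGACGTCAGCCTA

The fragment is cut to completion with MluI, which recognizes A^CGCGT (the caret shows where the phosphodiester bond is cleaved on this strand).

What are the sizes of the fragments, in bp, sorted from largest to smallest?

45, 39, 30 bp

MluI sites (ACGCGT) start at positions 45, 75.
MluI cuts after the first base of each site, so after positions 45, 75.
Linear molecule, 2 cuts → 3 fragments:
  1–45 → 45 bp
  46–75 → 30 bp
  76–114 → 39 bp
Sorted largest to smallest: 45, 39, 30 bp.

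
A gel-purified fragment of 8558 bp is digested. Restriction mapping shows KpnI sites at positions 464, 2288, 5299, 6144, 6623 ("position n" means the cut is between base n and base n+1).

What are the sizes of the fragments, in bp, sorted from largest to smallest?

3011, 1935, 1824, 845, 479, 464 bp

Linear molecule, 5 cuts → 6 fragments:
  464 − 0 = 464 bp
  2288 − 464 = 1824 bp
  5299 − 2288 = 3011 bp
  6144 − 5299 = 845 bp
  6623 − 6144 = 479 bp
  8558 − 6623 = 1935 bp
Sorted largest to smallest: 3011, 1935, 1824, 845, 479, 464 bp.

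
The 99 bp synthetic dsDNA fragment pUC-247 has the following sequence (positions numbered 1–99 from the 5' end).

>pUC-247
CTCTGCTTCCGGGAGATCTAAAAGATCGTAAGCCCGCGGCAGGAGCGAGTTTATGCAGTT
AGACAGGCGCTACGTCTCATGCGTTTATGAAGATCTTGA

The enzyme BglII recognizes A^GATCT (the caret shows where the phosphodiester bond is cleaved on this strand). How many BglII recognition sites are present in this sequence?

AGATCT occurs starting at positions 14, 91.
BglII cuts at 2 sites.

2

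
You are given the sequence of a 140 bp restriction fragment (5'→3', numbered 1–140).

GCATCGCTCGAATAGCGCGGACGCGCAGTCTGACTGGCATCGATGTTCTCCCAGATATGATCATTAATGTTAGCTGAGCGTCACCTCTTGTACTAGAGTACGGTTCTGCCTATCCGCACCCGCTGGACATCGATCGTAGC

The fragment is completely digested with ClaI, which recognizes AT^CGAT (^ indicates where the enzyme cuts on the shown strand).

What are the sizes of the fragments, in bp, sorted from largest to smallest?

90, 40, 10 bp

ClaI sites (ATCGAT) start at positions 39, 129.
ClaI cuts after base 2 of each site, so after positions 40, 130.
Linear molecule, 2 cuts → 3 fragments:
  1–40 → 40 bp
  41–130 → 90 bp
  131–140 → 10 bp
Sorted largest to smallest: 90, 40, 10 bp.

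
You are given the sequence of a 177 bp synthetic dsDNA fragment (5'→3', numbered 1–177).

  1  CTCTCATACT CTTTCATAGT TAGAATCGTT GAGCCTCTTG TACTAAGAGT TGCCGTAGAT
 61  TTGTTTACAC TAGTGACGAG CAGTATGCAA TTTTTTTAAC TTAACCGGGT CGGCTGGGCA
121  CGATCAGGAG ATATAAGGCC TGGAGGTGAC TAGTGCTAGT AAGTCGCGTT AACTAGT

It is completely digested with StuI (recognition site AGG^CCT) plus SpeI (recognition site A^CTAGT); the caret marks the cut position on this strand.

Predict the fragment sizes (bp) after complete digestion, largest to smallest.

The StuI site (AGGCCT) starts at position 136.
StuI cuts after base 3 of each site, so after position 138.
SpeI sites (ACTAGT) start at positions 69, 149, 172.
SpeI cuts after the first base of each site, so after positions 69, 149, 172.
Combined cut positions: 69, 138, 149, 172.
Linear molecule, 4 cuts → 5 fragments:
  1–69 → 69 bp
  70–138 → 69 bp
  139–149 → 11 bp
  150–172 → 23 bp
  173–177 → 5 bp
Sorted largest to smallest: 69, 69, 23, 11, 5 bp.

69, 69, 23, 11, 5 bp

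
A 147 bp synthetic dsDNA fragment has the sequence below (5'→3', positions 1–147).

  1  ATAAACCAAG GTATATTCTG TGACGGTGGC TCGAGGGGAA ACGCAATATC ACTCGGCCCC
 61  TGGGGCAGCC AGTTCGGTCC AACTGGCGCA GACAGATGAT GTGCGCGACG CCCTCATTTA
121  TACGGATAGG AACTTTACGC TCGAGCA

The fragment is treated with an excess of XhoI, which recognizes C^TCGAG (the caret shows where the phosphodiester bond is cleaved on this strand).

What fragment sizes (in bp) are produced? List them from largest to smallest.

110, 30, 7 bp

XhoI sites (CTCGAG) start at positions 30, 140.
XhoI cuts after the first base of each site, so after positions 30, 140.
Linear molecule, 2 cuts → 3 fragments:
  1–30 → 30 bp
  31–140 → 110 bp
  141–147 → 7 bp
Sorted largest to smallest: 110, 30, 7 bp.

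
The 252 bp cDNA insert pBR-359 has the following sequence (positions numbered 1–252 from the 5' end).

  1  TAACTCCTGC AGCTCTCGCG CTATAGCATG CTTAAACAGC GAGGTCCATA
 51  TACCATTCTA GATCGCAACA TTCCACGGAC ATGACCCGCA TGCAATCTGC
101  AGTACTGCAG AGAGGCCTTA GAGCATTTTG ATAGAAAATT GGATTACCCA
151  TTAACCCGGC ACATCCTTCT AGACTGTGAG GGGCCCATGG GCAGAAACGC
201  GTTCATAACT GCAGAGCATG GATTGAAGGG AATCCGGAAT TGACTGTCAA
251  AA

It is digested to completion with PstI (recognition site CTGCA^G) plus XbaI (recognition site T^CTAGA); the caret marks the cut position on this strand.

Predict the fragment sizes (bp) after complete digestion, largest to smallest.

59, 46, 45, 44, 39, 11, 8 bp

PstI sites (CTGCAG) start at positions 7, 97, 105, 209.
PstI cuts after base 5 of each site (before the last base), so after positions 11, 101, 109, 213.
XbaI sites (TCTAGA) start at positions 57, 168.
XbaI cuts after the first base of each site, so after positions 57, 168.
Combined cut positions: 11, 57, 101, 109, 168, 213.
Linear molecule, 6 cuts → 7 fragments:
  1–11 → 11 bp
  12–57 → 46 bp
  58–101 → 44 bp
  102–109 → 8 bp
  110–168 → 59 bp
  169–213 → 45 bp
  214–252 → 39 bp
Sorted largest to smallest: 59, 46, 45, 44, 39, 11, 8 bp.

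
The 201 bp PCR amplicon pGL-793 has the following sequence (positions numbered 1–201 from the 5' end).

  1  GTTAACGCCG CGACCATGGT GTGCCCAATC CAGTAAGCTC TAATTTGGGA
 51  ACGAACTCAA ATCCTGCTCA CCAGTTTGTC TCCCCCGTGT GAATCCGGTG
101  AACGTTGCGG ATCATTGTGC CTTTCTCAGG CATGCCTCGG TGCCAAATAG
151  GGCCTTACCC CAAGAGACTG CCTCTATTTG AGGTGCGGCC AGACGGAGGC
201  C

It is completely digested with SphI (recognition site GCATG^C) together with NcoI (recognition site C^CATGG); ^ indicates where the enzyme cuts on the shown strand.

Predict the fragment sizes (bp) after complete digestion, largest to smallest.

The SphI site (GCATGC) starts at position 130.
SphI cuts after base 5 of each site (before the last base), so after position 134.
The NcoI site (CCATGG) starts at position 14.
NcoI cuts after the first base of each site, so after position 14.
Combined cut positions: 14, 134.
Linear molecule, 2 cuts → 3 fragments:
  1–14 → 14 bp
  15–134 → 120 bp
  135–201 → 67 bp
Sorted largest to smallest: 120, 67, 14 bp.

120, 67, 14 bp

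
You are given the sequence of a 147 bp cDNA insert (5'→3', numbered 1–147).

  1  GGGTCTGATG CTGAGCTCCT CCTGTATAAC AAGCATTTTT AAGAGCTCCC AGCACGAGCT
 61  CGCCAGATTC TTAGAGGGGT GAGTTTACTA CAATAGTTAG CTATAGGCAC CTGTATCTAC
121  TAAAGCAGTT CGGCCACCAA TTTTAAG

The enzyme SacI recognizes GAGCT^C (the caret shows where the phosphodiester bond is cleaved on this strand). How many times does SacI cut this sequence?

3

GAGCTC occurs starting at positions 13, 43, 56.
SacI cuts at 3 sites.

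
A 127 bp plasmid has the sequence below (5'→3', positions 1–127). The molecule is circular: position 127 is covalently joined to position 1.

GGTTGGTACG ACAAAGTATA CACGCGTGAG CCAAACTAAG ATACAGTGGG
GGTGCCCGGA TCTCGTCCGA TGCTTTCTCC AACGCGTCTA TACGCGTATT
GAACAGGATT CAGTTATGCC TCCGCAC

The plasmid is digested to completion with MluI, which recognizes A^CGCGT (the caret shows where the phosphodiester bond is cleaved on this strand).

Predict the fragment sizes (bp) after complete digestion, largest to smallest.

60, 57, 10 bp

MluI sites (ACGCGT) start at positions 22, 82, 92.
MluI cuts after the first base of each site, so after positions 22, 82, 92.
Circular molecule, 3 cuts → 3 fragments:
  23–82 → 60 bp
  83–92 → 10 bp
  93–127 then 1–22 → 35 + 22 = 57 bp
Sorted largest to smallest: 60, 57, 10 bp.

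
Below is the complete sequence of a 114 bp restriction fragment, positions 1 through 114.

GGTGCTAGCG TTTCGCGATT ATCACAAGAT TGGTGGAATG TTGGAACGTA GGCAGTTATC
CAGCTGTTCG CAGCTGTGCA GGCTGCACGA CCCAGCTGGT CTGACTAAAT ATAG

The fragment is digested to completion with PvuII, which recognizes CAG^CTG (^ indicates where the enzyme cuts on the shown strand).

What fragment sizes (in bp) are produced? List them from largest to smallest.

63, 22, 19, 10 bp

PvuII sites (CAGCTG) start at positions 61, 71, 93.
PvuII cuts after base 3 of each site, so after positions 63, 73, 95.
Linear molecule, 3 cuts → 4 fragments:
  1–63 → 63 bp
  64–73 → 10 bp
  74–95 → 22 bp
  96–114 → 19 bp
Sorted largest to smallest: 63, 22, 19, 10 bp.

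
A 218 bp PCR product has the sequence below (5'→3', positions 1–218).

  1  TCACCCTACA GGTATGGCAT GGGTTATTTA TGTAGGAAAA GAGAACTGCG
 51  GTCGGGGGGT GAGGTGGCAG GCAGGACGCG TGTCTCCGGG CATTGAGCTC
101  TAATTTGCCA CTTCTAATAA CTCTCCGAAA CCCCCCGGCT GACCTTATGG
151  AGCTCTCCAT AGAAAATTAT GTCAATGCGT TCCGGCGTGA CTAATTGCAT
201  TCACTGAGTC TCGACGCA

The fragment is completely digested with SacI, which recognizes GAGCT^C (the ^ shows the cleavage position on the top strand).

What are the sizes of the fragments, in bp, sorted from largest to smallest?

SacI sites (GAGCTC) start at positions 95, 150.
SacI cuts after base 5 of each site (before the last base), so after positions 99, 154.
Linear molecule, 2 cuts → 3 fragments:
  1–99 → 99 bp
  100–154 → 55 bp
  155–218 → 64 bp
Sorted largest to smallest: 99, 64, 55 bp.

99, 64, 55 bp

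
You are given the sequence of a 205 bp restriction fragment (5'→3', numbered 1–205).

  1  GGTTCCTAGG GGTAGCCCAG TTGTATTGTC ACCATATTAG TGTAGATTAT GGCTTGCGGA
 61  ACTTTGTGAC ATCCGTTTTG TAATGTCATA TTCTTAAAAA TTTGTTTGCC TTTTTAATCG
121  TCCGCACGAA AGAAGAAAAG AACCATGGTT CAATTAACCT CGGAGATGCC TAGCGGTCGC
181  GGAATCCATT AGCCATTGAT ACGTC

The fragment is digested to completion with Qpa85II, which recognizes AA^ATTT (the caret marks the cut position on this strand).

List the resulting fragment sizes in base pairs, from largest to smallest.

The Qpa85II site (AAATTT) starts at position 98.
Qpa85II cuts after base 2 of each site, so after position 99.
Linear molecule, 1 cut → 2 fragments:
  1–99 → 99 bp
  100–205 → 106 bp
Sorted largest to smallest: 106, 99 bp.

106, 99 bp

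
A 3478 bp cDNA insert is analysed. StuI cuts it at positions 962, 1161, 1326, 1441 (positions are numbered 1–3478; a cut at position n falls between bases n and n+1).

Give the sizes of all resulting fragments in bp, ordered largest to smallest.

2037, 962, 199, 165, 115 bp

Linear molecule, 4 cuts → 5 fragments:
  962 − 0 = 962 bp
  1161 − 962 = 199 bp
  1326 − 1161 = 165 bp
  1441 − 1326 = 115 bp
  3478 − 1441 = 2037 bp
Sorted largest to smallest: 2037, 962, 199, 165, 115 bp.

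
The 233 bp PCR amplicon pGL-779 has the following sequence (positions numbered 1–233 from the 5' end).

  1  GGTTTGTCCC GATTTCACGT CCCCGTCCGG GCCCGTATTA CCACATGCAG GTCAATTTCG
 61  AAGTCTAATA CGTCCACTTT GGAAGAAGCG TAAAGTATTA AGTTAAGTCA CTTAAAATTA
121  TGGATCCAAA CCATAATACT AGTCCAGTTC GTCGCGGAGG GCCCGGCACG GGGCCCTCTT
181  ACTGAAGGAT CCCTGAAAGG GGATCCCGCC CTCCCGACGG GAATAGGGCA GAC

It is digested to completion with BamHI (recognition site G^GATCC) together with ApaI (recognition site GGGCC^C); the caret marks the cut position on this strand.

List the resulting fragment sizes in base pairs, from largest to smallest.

BamHI sites (GGATCC) start at positions 122, 187, 201.
BamHI cuts after the first base of each site, so after positions 122, 187, 201.
ApaI sites (GGGCCC) start at positions 29, 159, 171.
ApaI cuts after base 5 of each site (before the last base), so after positions 33, 163, 175.
Combined cut positions: 33, 122, 163, 175, 187, 201.
Linear molecule, 6 cuts → 7 fragments:
  1–33 → 33 bp
  34–122 → 89 bp
  123–163 → 41 bp
  164–175 → 12 bp
  176–187 → 12 bp
  188–201 → 14 bp
  202–233 → 32 bp
Sorted largest to smallest: 89, 41, 33, 32, 14, 12, 12 bp.

89, 41, 33, 32, 14, 12, 12 bp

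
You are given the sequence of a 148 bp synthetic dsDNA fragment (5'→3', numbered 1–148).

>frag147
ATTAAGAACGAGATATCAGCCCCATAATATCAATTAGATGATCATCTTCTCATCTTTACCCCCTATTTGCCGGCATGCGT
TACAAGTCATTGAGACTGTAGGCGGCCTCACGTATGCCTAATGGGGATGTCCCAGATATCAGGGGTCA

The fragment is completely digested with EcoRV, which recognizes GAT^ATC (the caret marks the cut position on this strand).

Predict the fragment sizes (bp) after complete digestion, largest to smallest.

123, 14, 11 bp

EcoRV sites (GATATC) start at positions 12, 135.
EcoRV cuts after base 3 of each site, so after positions 14, 137.
Linear molecule, 2 cuts → 3 fragments:
  1–14 → 14 bp
  15–137 → 123 bp
  138–148 → 11 bp
Sorted largest to smallest: 123, 14, 11 bp.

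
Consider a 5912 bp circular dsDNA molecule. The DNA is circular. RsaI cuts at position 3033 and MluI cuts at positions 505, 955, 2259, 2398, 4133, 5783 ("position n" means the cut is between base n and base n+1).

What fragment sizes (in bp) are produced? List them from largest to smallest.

1650, 1304, 1100, 635, 634, 450, 139 bp

Combined cut positions (sorted): 505, 955, 2259, 2398, 3033, 4133, 5783.
Circular molecule, 7 cuts → 7 fragments:
  955 − 505 = 450 bp
  2259 − 955 = 1304 bp
  2398 − 2259 = 139 bp
  3033 − 2398 = 635 bp
  4133 − 3033 = 1100 bp
  5783 − 4133 = 1650 bp
  wrap: 5912 − 5783 + 505 = 634 bp
Sorted largest to smallest: 1650, 1304, 1100, 635, 634, 450, 139 bp.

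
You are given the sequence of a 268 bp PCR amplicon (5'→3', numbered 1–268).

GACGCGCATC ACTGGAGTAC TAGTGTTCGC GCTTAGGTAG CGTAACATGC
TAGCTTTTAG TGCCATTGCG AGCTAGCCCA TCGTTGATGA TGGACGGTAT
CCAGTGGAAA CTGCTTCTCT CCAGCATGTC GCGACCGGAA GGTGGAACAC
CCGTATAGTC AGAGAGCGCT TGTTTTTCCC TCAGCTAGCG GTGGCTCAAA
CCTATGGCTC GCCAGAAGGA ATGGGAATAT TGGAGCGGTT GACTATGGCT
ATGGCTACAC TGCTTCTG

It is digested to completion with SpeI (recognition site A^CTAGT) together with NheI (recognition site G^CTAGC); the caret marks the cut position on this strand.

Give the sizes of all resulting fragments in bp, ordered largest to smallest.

The SpeI site (ACTAGT) starts at position 19.
SpeI cuts after the first base of each site, so after position 19.
NheI sites (GCTAGC) start at positions 49, 72, 184.
NheI cuts after the first base of each site, so after positions 49, 72, 184.
Combined cut positions: 19, 49, 72, 184.
Linear molecule, 4 cuts → 5 fragments:
  1–19 → 19 bp
  20–49 → 30 bp
  50–72 → 23 bp
  73–184 → 112 bp
  185–268 → 84 bp
Sorted largest to smallest: 112, 84, 30, 23, 19 bp.

112, 84, 30, 23, 19 bp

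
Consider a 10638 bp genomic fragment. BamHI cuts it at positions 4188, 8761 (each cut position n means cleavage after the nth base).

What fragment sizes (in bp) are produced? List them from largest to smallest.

Linear molecule, 2 cuts → 3 fragments:
  4188 − 0 = 4188 bp
  8761 − 4188 = 4573 bp
  10638 − 8761 = 1877 bp
Sorted largest to smallest: 4573, 4188, 1877 bp.

4573, 4188, 1877 bp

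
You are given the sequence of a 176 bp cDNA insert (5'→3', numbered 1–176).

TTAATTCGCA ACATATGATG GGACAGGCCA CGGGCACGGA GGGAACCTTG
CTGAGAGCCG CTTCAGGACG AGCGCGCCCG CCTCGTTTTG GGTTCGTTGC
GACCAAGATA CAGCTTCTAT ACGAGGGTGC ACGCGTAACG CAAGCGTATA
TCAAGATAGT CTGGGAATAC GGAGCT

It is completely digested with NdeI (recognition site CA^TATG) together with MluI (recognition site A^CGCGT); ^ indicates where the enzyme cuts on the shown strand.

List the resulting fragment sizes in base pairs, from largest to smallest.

118, 45, 13 bp

The NdeI site (CATATG) starts at position 12.
NdeI cuts after base 2 of each site, so after position 13.
The MluI site (ACGCGT) starts at position 131.
MluI cuts after the first base of each site, so after position 131.
Combined cut positions: 13, 131.
Linear molecule, 2 cuts → 3 fragments:
  1–13 → 13 bp
  14–131 → 118 bp
  132–176 → 45 bp
Sorted largest to smallest: 118, 45, 13 bp.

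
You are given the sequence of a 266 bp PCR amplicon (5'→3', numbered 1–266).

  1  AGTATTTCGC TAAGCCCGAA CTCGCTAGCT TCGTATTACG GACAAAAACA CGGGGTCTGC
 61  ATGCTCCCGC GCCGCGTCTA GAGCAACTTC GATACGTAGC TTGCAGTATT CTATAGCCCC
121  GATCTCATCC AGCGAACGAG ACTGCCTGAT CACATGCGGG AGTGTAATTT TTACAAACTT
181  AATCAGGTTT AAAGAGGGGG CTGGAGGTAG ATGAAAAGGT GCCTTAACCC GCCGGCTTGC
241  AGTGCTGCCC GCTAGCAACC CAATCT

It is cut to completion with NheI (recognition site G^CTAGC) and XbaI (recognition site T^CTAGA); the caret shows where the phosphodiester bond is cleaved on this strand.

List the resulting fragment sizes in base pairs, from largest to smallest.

NheI sites (GCTAGC) start at positions 24, 251.
NheI cuts after the first base of each site, so after positions 24, 251.
The XbaI site (TCTAGA) starts at position 77.
XbaI cuts after the first base of each site, so after position 77.
Combined cut positions: 24, 77, 251.
Linear molecule, 3 cuts → 4 fragments:
  1–24 → 24 bp
  25–77 → 53 bp
  78–251 → 174 bp
  252–266 → 15 bp
Sorted largest to smallest: 174, 53, 24, 15 bp.

174, 53, 24, 15 bp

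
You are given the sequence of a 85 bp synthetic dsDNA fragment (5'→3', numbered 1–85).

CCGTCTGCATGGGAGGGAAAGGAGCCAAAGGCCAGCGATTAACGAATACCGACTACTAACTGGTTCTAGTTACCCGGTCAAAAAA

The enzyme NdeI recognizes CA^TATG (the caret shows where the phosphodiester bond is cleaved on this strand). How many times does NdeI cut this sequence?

0

No occurrence of CATATG is present in the sequence.
NdeI does not cut: 0 sites.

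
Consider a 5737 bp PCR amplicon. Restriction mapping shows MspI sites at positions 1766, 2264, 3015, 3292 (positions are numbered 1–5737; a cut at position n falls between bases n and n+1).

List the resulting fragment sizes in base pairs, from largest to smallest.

2445, 1766, 751, 498, 277 bp

Linear molecule, 4 cuts → 5 fragments:
  1766 − 0 = 1766 bp
  2264 − 1766 = 498 bp
  3015 − 2264 = 751 bp
  3292 − 3015 = 277 bp
  5737 − 3292 = 2445 bp
Sorted largest to smallest: 2445, 1766, 751, 498, 277 bp.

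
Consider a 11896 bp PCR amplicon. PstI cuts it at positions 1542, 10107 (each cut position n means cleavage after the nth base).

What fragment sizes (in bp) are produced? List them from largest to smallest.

8565, 1789, 1542 bp

Linear molecule, 2 cuts → 3 fragments:
  1542 − 0 = 1542 bp
  10107 − 1542 = 8565 bp
  11896 − 10107 = 1789 bp
Sorted largest to smallest: 8565, 1789, 1542 bp.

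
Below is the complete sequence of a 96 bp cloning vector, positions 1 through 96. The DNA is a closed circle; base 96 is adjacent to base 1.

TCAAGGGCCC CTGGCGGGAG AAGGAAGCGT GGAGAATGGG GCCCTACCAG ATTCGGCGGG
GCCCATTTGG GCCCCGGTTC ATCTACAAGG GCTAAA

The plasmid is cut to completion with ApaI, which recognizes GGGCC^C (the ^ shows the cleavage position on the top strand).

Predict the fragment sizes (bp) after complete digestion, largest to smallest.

34, 32, 20, 10 bp

ApaI sites (GGGCCC) start at positions 5, 39, 59, 69.
ApaI cuts after base 5 of each site (before the last base), so after positions 9, 43, 63, 73.
Circular molecule, 4 cuts → 4 fragments:
  10–43 → 34 bp
  44–63 → 20 bp
  64–73 → 10 bp
  74–96 then 1–9 → 23 + 9 = 32 bp
Sorted largest to smallest: 34, 32, 20, 10 bp.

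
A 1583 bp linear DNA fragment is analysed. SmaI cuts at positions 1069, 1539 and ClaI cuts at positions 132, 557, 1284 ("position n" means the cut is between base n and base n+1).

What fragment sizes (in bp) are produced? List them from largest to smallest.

Combined cut positions (sorted): 132, 557, 1069, 1284, 1539.
Linear molecule, 5 cuts → 6 fragments:
  132 − 0 = 132 bp
  557 − 132 = 425 bp
  1069 − 557 = 512 bp
  1284 − 1069 = 215 bp
  1539 − 1284 = 255 bp
  1583 − 1539 = 44 bp
Sorted largest to smallest: 512, 425, 255, 215, 132, 44 bp.

512, 425, 255, 215, 132, 44 bp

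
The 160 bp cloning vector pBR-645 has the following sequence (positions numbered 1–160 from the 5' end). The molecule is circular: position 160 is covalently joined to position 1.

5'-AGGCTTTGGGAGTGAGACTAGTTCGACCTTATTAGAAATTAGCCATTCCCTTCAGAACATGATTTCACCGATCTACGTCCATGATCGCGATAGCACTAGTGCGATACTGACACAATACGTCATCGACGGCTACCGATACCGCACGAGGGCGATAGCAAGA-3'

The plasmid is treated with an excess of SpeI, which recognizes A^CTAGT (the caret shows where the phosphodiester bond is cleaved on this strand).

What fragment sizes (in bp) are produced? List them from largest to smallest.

SpeI sites (ACTAGT) start at positions 17, 95.
SpeI cuts after the first base of each site, so after positions 17, 95.
Circular molecule, 2 cuts → 2 fragments:
  18–95 → 78 bp
  96–160 then 1–17 → 65 + 17 = 82 bp
Sorted largest to smallest: 82, 78 bp.

82, 78 bp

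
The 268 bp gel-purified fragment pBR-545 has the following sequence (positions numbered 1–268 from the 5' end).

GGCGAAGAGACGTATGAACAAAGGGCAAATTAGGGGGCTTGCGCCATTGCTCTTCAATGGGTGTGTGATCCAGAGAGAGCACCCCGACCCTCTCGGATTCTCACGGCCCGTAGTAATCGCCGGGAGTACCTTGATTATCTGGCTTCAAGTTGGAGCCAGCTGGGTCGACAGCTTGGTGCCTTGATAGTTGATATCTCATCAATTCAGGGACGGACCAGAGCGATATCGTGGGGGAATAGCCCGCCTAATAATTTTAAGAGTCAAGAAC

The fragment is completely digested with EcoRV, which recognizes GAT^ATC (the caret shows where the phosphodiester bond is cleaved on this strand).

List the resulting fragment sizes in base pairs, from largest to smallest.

192, 44, 32 bp

EcoRV sites (GATATC) start at positions 190, 222.
EcoRV cuts after base 3 of each site, so after positions 192, 224.
Linear molecule, 2 cuts → 3 fragments:
  1–192 → 192 bp
  193–224 → 32 bp
  225–268 → 44 bp
Sorted largest to smallest: 192, 44, 32 bp.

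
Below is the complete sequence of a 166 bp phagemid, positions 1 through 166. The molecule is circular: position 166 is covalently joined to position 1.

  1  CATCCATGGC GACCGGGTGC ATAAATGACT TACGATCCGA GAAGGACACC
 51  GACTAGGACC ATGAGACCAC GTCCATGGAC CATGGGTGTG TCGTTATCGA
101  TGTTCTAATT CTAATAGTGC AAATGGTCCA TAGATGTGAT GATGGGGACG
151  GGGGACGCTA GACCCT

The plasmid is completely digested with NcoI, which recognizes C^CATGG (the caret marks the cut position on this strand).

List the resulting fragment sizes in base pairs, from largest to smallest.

90, 69, 7 bp

NcoI sites (CCATGG) start at positions 4, 73, 80.
NcoI cuts after the first base of each site, so after positions 4, 73, 80.
Circular molecule, 3 cuts → 3 fragments:
  5–73 → 69 bp
  74–80 → 7 bp
  81–166 then 1–4 → 86 + 4 = 90 bp
Sorted largest to smallest: 90, 69, 7 bp.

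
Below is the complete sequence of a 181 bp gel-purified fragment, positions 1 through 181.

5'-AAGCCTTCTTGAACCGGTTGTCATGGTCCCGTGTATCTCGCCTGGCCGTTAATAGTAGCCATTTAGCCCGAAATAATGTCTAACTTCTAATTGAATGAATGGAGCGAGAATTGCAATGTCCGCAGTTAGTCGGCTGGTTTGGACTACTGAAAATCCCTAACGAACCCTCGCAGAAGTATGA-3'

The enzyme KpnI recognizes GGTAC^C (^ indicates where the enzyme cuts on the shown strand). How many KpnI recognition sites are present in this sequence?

0

No occurrence of GGTACC is present in the sequence.
KpnI does not cut: 0 sites.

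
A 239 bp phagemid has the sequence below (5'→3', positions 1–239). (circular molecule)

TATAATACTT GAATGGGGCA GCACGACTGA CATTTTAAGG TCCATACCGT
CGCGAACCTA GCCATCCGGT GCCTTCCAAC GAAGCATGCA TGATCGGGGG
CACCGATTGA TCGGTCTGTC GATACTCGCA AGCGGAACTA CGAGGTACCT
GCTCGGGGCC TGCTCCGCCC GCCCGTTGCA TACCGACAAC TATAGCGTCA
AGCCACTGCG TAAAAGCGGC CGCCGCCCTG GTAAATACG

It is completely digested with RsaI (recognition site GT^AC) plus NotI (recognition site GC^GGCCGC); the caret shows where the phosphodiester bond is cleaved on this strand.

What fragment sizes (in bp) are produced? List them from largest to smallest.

168, 71 bp

The RsaI site (GTAC) starts at position 145.
RsaI cuts after base 2 of each site, so after position 146.
The NotI site (GCGGCCGC) starts at position 216.
NotI cuts after base 2 of each site, so after position 217.
Combined cut positions: 146, 217.
Circular molecule, 2 cuts → 2 fragments:
  147–217 → 71 bp
  218–239 then 1–146 → 22 + 146 = 168 bp
Sorted largest to smallest: 168, 71 bp.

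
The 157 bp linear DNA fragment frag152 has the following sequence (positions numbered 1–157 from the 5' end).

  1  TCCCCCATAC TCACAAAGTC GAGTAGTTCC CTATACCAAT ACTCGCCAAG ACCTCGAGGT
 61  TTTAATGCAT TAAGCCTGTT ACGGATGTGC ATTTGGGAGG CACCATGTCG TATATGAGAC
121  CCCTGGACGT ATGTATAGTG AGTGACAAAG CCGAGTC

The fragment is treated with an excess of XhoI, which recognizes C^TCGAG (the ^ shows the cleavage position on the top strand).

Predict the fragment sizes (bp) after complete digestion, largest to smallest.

104, 53 bp

The XhoI site (CTCGAG) starts at position 53.
XhoI cuts after the first base of each site, so after position 53.
Linear molecule, 1 cut → 2 fragments:
  1–53 → 53 bp
  54–157 → 104 bp
Sorted largest to smallest: 104, 53 bp.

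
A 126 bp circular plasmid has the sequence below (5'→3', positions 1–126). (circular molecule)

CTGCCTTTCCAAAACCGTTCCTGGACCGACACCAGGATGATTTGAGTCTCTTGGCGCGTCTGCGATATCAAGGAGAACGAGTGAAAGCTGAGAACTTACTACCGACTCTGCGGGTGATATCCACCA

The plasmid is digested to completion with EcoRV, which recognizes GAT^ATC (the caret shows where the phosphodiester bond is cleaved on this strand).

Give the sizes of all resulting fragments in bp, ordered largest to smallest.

74, 52 bp

EcoRV sites (GATATC) start at positions 64, 116.
EcoRV cuts after base 3 of each site, so after positions 66, 118.
Circular molecule, 2 cuts → 2 fragments:
  67–118 → 52 bp
  119–126 then 1–66 → 8 + 66 = 74 bp
Sorted largest to smallest: 74, 52 bp.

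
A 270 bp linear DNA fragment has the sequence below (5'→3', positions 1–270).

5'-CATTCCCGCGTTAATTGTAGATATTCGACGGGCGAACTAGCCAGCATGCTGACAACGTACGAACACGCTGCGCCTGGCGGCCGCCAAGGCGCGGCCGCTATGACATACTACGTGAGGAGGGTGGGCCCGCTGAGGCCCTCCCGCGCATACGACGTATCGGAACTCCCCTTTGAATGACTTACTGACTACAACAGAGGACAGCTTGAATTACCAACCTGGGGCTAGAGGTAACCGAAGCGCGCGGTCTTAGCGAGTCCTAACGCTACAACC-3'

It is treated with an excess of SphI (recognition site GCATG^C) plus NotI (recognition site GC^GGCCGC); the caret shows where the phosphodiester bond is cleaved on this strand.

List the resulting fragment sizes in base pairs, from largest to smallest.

178, 48, 30, 14 bp

The SphI site (GCATGC) starts at position 44.
SphI cuts after base 5 of each site (before the last base), so after position 48.
NotI sites (GCGGCCGC) start at positions 77, 91.
NotI cuts after base 2 of each site, so after positions 78, 92.
Combined cut positions: 48, 78, 92.
Linear molecule, 3 cuts → 4 fragments:
  1–48 → 48 bp
  49–78 → 30 bp
  79–92 → 14 bp
  93–270 → 178 bp
Sorted largest to smallest: 178, 48, 30, 14 bp.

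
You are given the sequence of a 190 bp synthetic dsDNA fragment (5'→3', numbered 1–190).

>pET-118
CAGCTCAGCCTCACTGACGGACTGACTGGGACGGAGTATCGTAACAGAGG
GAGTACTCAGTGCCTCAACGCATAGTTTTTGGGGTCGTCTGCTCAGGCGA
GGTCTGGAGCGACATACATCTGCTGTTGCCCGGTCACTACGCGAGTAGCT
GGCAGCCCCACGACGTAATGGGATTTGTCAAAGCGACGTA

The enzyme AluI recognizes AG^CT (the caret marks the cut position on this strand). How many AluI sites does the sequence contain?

AGCT occurs starting at positions 2, 147.
AluI cuts at 2 sites.

2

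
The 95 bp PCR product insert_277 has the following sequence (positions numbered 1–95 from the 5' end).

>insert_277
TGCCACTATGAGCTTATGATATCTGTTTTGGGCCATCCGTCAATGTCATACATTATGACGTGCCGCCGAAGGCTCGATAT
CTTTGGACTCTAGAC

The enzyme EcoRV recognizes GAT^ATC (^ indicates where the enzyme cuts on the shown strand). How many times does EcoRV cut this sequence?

2

GATATC occurs starting at positions 18, 76.
EcoRV cuts at 2 sites.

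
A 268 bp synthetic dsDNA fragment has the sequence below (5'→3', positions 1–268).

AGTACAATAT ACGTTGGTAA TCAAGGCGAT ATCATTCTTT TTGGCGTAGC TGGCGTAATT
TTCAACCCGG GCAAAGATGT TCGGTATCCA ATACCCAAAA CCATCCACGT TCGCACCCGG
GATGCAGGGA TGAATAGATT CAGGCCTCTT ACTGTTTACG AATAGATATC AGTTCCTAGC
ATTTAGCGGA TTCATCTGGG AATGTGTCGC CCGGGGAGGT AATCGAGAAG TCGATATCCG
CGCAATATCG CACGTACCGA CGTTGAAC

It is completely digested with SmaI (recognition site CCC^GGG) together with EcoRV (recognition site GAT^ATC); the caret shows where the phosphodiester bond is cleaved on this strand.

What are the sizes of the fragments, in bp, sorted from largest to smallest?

50, 49, 45, 38, 33, 30, 23 bp

SmaI sites (CCCGGG) start at positions 66, 116, 210.
SmaI cuts after base 3 of each site, so after positions 68, 118, 212.
EcoRV sites (GATATC) start at positions 28, 165, 233.
EcoRV cuts after base 3 of each site, so after positions 30, 167, 235.
Combined cut positions: 30, 68, 118, 167, 212, 235.
Linear molecule, 6 cuts → 7 fragments:
  1–30 → 30 bp
  31–68 → 38 bp
  69–118 → 50 bp
  119–167 → 49 bp
  168–212 → 45 bp
  213–235 → 23 bp
  236–268 → 33 bp
Sorted largest to smallest: 50, 49, 45, 38, 33, 30, 23 bp.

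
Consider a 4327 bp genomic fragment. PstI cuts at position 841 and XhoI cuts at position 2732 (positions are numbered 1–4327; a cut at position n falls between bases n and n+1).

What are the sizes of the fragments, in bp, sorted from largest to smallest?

Combined cut positions (sorted): 841, 2732.
Linear molecule, 2 cuts → 3 fragments:
  841 − 0 = 841 bp
  2732 − 841 = 1891 bp
  4327 − 2732 = 1595 bp
Sorted largest to smallest: 1891, 1595, 841 bp.

1891, 1595, 841 bp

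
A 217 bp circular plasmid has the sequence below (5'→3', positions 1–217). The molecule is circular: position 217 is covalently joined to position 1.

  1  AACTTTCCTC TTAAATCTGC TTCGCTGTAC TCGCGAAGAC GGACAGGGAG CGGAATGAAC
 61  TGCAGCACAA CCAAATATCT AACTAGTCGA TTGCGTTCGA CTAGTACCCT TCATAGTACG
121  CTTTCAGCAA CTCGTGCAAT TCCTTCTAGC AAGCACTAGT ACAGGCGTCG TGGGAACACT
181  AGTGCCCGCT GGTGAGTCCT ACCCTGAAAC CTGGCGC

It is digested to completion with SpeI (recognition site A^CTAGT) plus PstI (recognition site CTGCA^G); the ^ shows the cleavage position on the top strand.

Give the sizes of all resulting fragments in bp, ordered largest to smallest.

SpeI sites (ACTAGT) start at positions 82, 100, 155, 178.
SpeI cuts after the first base of each site, so after positions 82, 100, 155, 178.
The PstI site (CTGCAG) starts at position 60.
PstI cuts after base 5 of each site (before the last base), so after position 64.
Combined cut positions: 64, 82, 100, 155, 178.
Circular molecule, 5 cuts → 5 fragments:
  65–82 → 18 bp
  83–100 → 18 bp
  101–155 → 55 bp
  156–178 → 23 bp
  179–217 then 1–64 → 39 + 64 = 103 bp
Sorted largest to smallest: 103, 55, 23, 18, 18 bp.

103, 55, 23, 18, 18 bp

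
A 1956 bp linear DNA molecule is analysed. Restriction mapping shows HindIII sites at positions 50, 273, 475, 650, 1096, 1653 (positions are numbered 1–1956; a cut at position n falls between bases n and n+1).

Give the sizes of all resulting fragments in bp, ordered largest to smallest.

Linear molecule, 6 cuts → 7 fragments:
  50 − 0 = 50 bp
  273 − 50 = 223 bp
  475 − 273 = 202 bp
  650 − 475 = 175 bp
  1096 − 650 = 446 bp
  1653 − 1096 = 557 bp
  1956 − 1653 = 303 bp
Sorted largest to smallest: 557, 446, 303, 223, 202, 175, 50 bp.

557, 446, 303, 223, 202, 175, 50 bp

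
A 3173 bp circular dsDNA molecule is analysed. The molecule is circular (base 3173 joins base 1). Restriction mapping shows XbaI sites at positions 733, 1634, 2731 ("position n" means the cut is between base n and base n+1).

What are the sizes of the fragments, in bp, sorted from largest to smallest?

1175, 1097, 901 bp

Circular molecule, 3 cuts → 3 fragments:
  1634 − 733 = 901 bp
  2731 − 1634 = 1097 bp
  wrap: 3173 − 2731 + 733 = 1175 bp
Sorted largest to smallest: 1175, 1097, 901 bp.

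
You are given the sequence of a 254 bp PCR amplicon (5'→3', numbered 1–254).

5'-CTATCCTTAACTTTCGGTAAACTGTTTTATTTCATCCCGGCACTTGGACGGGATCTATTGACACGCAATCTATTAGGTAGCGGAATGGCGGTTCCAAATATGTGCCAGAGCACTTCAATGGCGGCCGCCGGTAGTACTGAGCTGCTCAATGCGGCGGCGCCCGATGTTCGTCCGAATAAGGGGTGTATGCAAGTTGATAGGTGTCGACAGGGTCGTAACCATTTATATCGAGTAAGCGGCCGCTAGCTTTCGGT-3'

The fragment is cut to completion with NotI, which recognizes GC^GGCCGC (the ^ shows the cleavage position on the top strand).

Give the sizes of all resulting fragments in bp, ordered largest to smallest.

122, 115, 17 bp

NotI sites (GCGGCCGC) start at positions 121, 236.
NotI cuts after base 2 of each site, so after positions 122, 237.
Linear molecule, 2 cuts → 3 fragments:
  1–122 → 122 bp
  123–237 → 115 bp
  238–254 → 17 bp
Sorted largest to smallest: 122, 115, 17 bp.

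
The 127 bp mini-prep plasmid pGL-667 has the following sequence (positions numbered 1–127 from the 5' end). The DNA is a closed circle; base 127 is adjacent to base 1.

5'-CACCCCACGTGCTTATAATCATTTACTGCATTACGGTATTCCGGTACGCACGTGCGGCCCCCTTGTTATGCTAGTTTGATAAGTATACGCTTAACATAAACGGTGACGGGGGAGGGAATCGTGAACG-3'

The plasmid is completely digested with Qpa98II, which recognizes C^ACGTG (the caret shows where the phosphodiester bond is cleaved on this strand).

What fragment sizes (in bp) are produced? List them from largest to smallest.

84, 43 bp

Qpa98II sites (CACGTG) start at positions 6, 49.
Qpa98II cuts after the first base of each site, so after positions 6, 49.
Circular molecule, 2 cuts → 2 fragments:
  7–49 → 43 bp
  50–127 then 1–6 → 78 + 6 = 84 bp
Sorted largest to smallest: 84, 43 bp.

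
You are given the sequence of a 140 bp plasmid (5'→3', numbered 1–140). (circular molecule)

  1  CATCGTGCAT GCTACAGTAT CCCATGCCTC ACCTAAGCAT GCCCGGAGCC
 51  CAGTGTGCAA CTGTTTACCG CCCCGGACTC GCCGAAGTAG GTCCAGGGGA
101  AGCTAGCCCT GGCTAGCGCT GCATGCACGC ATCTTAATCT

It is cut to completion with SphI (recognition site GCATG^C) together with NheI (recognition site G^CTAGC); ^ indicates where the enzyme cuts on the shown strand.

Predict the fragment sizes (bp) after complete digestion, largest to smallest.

SphI sites (GCATGC) start at positions 7, 37, 121.
SphI cuts after base 5 of each site (before the last base), so after positions 11, 41, 125.
NheI sites (GCTAGC) start at positions 102, 112.
NheI cuts after the first base of each site, so after positions 102, 112.
Combined cut positions: 11, 41, 102, 112, 125.
Circular molecule, 5 cuts → 5 fragments:
  12–41 → 30 bp
  42–102 → 61 bp
  103–112 → 10 bp
  113–125 → 13 bp
  126–140 then 1–11 → 15 + 11 = 26 bp
Sorted largest to smallest: 61, 30, 26, 13, 10 bp.

61, 30, 26, 13, 10 bp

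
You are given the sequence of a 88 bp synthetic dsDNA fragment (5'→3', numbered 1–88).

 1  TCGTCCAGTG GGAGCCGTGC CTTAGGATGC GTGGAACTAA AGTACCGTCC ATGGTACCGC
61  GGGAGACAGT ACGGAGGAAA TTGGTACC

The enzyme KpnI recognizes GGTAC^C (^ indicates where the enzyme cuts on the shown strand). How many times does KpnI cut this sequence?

2

GGTACC occurs starting at positions 53, 83.
KpnI cuts at 2 sites.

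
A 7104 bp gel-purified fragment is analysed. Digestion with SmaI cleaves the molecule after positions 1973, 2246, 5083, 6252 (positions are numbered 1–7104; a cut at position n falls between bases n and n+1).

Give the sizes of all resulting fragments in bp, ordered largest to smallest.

Linear molecule, 4 cuts → 5 fragments:
  1973 − 0 = 1973 bp
  2246 − 1973 = 273 bp
  5083 − 2246 = 2837 bp
  6252 − 5083 = 1169 bp
  7104 − 6252 = 852 bp
Sorted largest to smallest: 2837, 1973, 1169, 852, 273 bp.

2837, 1973, 1169, 852, 273 bp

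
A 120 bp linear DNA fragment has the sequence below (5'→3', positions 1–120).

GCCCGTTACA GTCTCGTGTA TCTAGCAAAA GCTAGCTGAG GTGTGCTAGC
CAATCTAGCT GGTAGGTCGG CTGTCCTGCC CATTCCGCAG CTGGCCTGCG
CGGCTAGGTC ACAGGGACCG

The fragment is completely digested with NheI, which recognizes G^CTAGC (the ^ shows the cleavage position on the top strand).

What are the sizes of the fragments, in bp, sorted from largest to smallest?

NheI sites (GCTAGC) start at positions 31, 45.
NheI cuts after the first base of each site, so after positions 31, 45.
Linear molecule, 2 cuts → 3 fragments:
  1–31 → 31 bp
  32–45 → 14 bp
  46–120 → 75 bp
Sorted largest to smallest: 75, 31, 14 bp.

75, 31, 14 bp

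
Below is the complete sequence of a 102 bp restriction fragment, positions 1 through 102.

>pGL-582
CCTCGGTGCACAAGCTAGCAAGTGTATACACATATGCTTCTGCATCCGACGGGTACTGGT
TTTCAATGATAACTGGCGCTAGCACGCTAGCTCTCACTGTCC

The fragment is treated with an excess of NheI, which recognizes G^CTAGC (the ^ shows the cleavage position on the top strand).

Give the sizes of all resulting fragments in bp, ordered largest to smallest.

NheI sites (GCTAGC) start at positions 14, 78, 86.
NheI cuts after the first base of each site, so after positions 14, 78, 86.
Linear molecule, 3 cuts → 4 fragments:
  1–14 → 14 bp
  15–78 → 64 bp
  79–86 → 8 bp
  87–102 → 16 bp
Sorted largest to smallest: 64, 16, 14, 8 bp.

64, 16, 14, 8 bp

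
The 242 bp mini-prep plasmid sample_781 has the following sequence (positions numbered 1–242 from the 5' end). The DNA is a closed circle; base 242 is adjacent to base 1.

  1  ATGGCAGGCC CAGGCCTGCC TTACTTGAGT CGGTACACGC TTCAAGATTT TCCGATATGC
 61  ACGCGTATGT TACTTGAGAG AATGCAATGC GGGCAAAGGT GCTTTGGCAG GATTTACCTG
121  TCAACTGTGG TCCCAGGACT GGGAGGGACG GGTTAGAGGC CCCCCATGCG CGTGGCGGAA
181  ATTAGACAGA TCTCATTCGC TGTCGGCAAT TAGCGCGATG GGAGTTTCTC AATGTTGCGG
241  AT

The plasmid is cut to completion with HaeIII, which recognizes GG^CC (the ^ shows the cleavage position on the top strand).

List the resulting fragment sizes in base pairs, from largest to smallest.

HaeIII sites (GGCC) start at positions 7, 13, 158.
HaeIII cuts after base 2 of each site, so after positions 8, 14, 159.
Circular molecule, 3 cuts → 3 fragments:
  9–14 → 6 bp
  15–159 → 145 bp
  160–242 then 1–8 → 83 + 8 = 91 bp
Sorted largest to smallest: 145, 91, 6 bp.

145, 91, 6 bp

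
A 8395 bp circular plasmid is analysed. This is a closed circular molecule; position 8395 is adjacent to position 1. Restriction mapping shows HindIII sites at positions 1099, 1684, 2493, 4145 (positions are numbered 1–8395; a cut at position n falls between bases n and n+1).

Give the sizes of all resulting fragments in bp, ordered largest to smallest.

5349, 1652, 809, 585 bp

Circular molecule, 4 cuts → 4 fragments:
  1684 − 1099 = 585 bp
  2493 − 1684 = 809 bp
  4145 − 2493 = 1652 bp
  wrap: 8395 − 4145 + 1099 = 5349 bp
Sorted largest to smallest: 5349, 1652, 809, 585 bp.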